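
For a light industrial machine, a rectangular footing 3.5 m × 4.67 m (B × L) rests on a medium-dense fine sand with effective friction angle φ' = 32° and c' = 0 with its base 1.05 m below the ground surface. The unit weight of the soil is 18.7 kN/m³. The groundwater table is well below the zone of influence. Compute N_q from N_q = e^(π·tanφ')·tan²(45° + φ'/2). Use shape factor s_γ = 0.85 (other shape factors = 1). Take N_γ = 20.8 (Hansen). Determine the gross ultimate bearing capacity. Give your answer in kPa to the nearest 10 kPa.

q_ult ≈ 1030 kPa

tan32° = 0.6249, so N_q = e^(π×0.6249)·tan²(61°) = 7.121 × 3.255 = 23.18.
q = γ·D_f = 18.7 × 1.05 = 19.635 kPa.
q·N_q = 19.635 × 23.177 = 455.08 kPa
0.5·γ·B·N_γ·s_γ = 0.5 × 18.7 × 3.5 × 20.8 × 0.85 = 578.58 kPa
q_ult = 455.08 + 578.58 = 1033.7 kPa.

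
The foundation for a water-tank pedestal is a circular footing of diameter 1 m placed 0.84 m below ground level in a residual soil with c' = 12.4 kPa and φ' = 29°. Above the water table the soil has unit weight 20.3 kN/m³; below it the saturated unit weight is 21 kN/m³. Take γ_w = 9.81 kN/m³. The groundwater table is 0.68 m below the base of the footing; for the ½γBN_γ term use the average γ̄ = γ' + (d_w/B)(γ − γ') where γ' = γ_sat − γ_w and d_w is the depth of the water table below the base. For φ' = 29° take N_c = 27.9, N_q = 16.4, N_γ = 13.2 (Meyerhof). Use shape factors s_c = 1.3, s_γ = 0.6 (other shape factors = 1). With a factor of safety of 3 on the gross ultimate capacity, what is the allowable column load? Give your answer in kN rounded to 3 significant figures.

P_all ≈ 209 kN

Overburden at base level: q = 20.3 × 0.84 = 17.052 kPa.
The water table is 0.68 m below the base (< B = 1 m), so the ½γBN_γ term uses γ̄ = γ' + (d_w/B)(γ − γ') = 11.19 + (0.68/1)(20.3 − 11.19) = 17.385 kN/m³.
Cohesion term c·N_c·s_c = 12.4 × 27.9 × 1.3 = 449.75 kPa; surcharge term q·N_q = 17.052 × 16.4 = 279.65 kPa; self-weight term 0.5·γ·B·N_γ·s_γ = 0.5 × 17.385 × 1 × 13.2 × 0.6 = 68.844 kPa.
q_ult = 449.75 + 279.65 + 68.844 = 798.24 kPa.
Gross allowable pressure q_all = 798.24 / 3 = 266.08 kPa.
Footing area = 0.7854 m², so allowable column load = 266.08 × 0.7854 = 208.98 kN.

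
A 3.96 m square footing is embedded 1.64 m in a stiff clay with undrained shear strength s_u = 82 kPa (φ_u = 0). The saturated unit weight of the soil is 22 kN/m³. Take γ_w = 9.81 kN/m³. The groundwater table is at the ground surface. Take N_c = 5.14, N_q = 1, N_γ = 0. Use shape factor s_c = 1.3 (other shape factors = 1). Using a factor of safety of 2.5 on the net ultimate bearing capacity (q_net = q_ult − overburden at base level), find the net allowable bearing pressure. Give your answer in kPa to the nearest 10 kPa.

γ' = 22 − 9.81 = 12.19 kN/m³ (submerged throughout). q = 12.19 × 1.64 = 19.992 kPa.
c·N_c·s_c = 82 × 5.14 × 1.3 = 547.92 kPa
q·N_q = 19.992 × 1 = 19.992 kPa
q_ult = 547.92 + 19.992 = 567.92 kPa.
q_net = 567.92 − 19.992 = 547.92 kPa.
q_all(net) = 547.92 / 2.5 = 219.17 kPa.

q_all(net) ≈ 220 kPa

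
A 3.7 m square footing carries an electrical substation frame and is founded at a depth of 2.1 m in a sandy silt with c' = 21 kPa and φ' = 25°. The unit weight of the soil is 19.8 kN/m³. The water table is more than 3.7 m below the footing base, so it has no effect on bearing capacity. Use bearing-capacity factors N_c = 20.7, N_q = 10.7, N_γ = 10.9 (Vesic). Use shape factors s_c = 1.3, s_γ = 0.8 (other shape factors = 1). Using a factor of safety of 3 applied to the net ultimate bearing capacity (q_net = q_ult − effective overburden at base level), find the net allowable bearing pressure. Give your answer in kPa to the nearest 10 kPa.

q_all(net) ≈ 430 kPa

Overburden at base level: q = 19.8 × 2.1 = 41.58 kPa.
Cohesion term c·N_c·s_c = 21 × 20.7 × 1.3 = 565.11 kPa; surcharge term q·N_q = 41.58 × 10.7 = 444.91 kPa; self-weight term 0.5·γ·B·N_γ·s_γ = 0.5 × 19.8 × 3.7 × 10.9 × 0.8 = 319.41 kPa.
q_ult = 565.11 + 444.91 + 319.41 = 1329.4 kPa.
Net ultimate: q_net = 1329.4 − 41.58 = 1287.8 kPa.
q_all(net) = 1287.8 / 3 = 429.28 kPa.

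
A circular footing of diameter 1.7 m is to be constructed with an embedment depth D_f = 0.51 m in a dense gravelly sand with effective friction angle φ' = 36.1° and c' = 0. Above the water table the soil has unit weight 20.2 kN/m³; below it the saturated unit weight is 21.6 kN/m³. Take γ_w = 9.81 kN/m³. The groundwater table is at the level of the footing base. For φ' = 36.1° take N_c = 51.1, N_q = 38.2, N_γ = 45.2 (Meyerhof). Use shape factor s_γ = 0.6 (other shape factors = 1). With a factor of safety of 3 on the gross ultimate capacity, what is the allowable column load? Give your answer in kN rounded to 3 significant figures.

Effective surcharge at the founding depth q = γ·D_f = 20.2 × 0.51 = 10.302 kPa.
The water table coincides with the base, so in the self-weight term γ → γ' = 11.79 kN/m³.
q_ult = q·N_q + 0.5·γ·B·N_γ·s_γ
     = 10.302 × 38.2 + 0.5 × 11.79 × 1.7 × 45.2 × 0.6
     = 393.54 + 271.78 = 665.32 kPa.
Gross allowable pressure q_all = 665.32 / 3 = 221.77 kPa.
Footing area = 2.2698 m², so allowable column load = 221.77 × 2.2698 = 503.38 kN.

P_all ≈ 503 kN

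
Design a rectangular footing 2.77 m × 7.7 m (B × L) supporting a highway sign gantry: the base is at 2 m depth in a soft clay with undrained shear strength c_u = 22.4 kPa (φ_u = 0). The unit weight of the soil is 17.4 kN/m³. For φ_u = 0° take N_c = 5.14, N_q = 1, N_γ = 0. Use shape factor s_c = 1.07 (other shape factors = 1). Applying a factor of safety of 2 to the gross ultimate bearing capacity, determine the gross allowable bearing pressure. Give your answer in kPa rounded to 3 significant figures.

q_all ≈ 79 kPa

Effective surcharge at the founding depth q = γ·D_f = 17.4 × 2 = 34.8 kPa.
q_ult = c·N_c·s_c + q·N_q
     = 22.4 × 5.14 × 1.07 + 34.8 × 1
     = 123.2 + 34.8 = 158 kPa.
q_all = q_ult / FS = 158 / 2 = 78.998 kPa.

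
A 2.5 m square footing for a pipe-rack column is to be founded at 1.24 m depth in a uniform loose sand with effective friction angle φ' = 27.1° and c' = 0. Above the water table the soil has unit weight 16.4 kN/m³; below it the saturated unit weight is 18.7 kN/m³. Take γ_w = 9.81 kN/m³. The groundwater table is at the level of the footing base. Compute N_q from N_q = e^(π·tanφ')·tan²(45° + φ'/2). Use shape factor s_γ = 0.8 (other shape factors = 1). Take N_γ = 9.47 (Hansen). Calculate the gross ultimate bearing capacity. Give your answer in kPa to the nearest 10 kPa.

q_ult ≈ 360 kPa

tan27.1° = 0.5117, so N_q = e^(π×0.5117)·tan²(58.55°) = 4.991 × 2.673 = 13.34.
Overburden at base level: q = 16.4 × 1.24 = 20.336 kPa.
Below the base the soil is submerged, so the ½γBN_γ term uses γ' = 18.7 − 9.81 = 8.89 kN/m³.
Surcharge term q·N_q = 20.336 × 13.343 = 271.34 kPa; self-weight term 0.5·γ·B·N_γ·s_γ = 0.5 × 8.89 × 2.5 × 9.47 × 0.8 = 84.188 kPa.
q_ult = 271.34 + 84.188 = 355.53 kPa.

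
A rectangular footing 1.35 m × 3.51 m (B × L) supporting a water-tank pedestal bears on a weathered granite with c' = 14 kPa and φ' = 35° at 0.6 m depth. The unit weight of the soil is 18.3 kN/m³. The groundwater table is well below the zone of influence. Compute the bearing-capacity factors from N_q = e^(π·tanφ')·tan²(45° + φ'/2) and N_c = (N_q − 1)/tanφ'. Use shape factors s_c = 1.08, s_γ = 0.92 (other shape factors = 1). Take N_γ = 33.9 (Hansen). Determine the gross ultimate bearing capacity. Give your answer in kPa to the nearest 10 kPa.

tan35° = 0.7002, so N_q = e^(π×0.7002)·tan²(62.5°) = 9.023 × 3.69 = 33.3.
N_c = (33.3 − 1)/tan35° = 46.12.
Overburden at base level: q = 18.3 × 0.6 = 10.98 kPa.
Cohesion term c·N_c·s_c = 14 × 46.124 × 1.08 = 697.39 kPa; surcharge term q·N_q = 10.98 × 33.296 = 365.59 kPa; self-weight term 0.5·γ·B·N_γ·s_γ = 0.5 × 18.3 × 1.35 × 33.9 × 0.92 = 385.25 kPa.
q_ult = 697.39 + 365.59 + 385.25 = 1448.2 kPa.

q_ult ≈ 1450 kPa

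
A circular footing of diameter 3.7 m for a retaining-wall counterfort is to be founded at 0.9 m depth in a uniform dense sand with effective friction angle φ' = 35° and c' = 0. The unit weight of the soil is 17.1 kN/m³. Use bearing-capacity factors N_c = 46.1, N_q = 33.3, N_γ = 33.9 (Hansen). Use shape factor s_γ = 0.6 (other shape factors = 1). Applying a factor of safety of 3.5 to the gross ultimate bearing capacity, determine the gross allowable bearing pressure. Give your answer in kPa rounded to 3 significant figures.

q_all ≈ 330 kPa

Overburden at base level: q = 17.1 × 0.9 = 15.39 kPa.
Surcharge term q·N_q = 15.39 × 33.3 = 512.49 kPa; self-weight term 0.5·γ·B·N_γ·s_γ = 0.5 × 17.1 × 3.7 × 33.9 × 0.6 = 643.46 kPa.
q_ult = 512.49 + 643.46 = 1155.9 kPa.
q_all = q_ult / FS = 1155.9 / 3.5 = 330.27 kPa.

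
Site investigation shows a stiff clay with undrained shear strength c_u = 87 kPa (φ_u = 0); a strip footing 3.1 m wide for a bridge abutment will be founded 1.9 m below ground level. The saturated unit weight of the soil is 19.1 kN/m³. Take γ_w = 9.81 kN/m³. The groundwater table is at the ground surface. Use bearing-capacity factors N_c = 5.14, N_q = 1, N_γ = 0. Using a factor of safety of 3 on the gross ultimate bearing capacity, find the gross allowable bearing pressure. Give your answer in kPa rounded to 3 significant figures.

With the water table at the surface the whole profile is submerged: γ' = 19.1 − 9.81 = 9.29 kN/m³, so q = γ'·D_f = 17.651 kPa.
q_ult = c·N_c + q·N_q
     = 87 × 5.14 + 17.651 × 1
     = 447.18 + 17.651 = 464.83 kPa.
q_all = 464.83 / 3 = 154.94 kPa.

q_all ≈ 155 kPa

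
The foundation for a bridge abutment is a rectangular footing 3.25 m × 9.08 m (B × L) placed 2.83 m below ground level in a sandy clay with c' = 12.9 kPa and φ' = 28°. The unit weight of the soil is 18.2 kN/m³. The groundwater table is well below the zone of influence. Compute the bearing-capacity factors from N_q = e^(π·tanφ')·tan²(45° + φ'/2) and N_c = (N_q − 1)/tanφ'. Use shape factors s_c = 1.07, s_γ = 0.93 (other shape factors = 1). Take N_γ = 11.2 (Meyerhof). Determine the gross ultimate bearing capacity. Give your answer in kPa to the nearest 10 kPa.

tan28° = 0.5317, so N_q = e^(π×0.5317)·tan²(59°) = 5.314 × 2.77 = 14.72.
N_c = (14.72 − 1)/tan28° = 25.8.
Overburden at base level: q = 18.2 × 2.83 = 51.506 kPa.
Cohesion term c·N_c·s_c = 12.9 × 25.803 × 1.07 = 356.16 kPa; surcharge term q·N_q = 51.506 × 14.72 = 758.16 kPa; self-weight term 0.5·γ·B·N_γ·s_γ = 0.5 × 18.2 × 3.25 × 11.2 × 0.93 = 308.05 kPa.
q_ult = 356.16 + 758.16 + 308.05 = 1422.4 kPa.

q_ult ≈ 1420 kPa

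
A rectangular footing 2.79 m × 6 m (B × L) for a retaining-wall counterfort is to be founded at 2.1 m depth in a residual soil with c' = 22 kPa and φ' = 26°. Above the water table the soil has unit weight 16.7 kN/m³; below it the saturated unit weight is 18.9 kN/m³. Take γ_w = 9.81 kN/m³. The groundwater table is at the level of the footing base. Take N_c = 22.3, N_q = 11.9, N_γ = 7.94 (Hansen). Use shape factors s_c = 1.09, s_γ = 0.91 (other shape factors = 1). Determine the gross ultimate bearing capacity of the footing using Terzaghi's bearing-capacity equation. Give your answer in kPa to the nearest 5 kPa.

Effective surcharge at the founding depth q = γ·D_f = 16.7 × 2.1 = 35.07 kPa.
The water table coincides with the base, so in the self-weight term γ → γ' = 9.09 kN/m³.
q_ult = c·N_c·s_c + q·N_q + 0.5·γ·B·N_γ·s_γ
     = 22 × 22.3 × 1.09 + 35.07 × 11.9 + 0.5 × 9.09 × 2.79 × 7.94 × 0.91
     = 534.75 + 417.33 + 91.622 = 1043.7 kPa.

q_ult ≈ 1045 kPa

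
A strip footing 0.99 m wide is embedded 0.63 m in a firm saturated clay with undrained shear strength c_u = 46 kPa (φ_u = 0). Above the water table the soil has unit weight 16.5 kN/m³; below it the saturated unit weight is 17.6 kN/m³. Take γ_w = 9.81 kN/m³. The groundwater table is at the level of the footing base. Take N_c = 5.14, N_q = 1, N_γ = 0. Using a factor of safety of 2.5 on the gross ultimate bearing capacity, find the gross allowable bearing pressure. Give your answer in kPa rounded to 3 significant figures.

q = γ·D_f = 16.5 × 0.63 = 10.395 kPa.
c·N_c = 46 × 5.14 = 236.44 kPa
q·N_q = 10.395 × 1 = 10.395 kPa
q_ult = 236.44 + 10.395 = 246.84 kPa.
q_all = 246.84 / 2.5 = 98.734 kPa.

q_all ≈ 98.7 kPa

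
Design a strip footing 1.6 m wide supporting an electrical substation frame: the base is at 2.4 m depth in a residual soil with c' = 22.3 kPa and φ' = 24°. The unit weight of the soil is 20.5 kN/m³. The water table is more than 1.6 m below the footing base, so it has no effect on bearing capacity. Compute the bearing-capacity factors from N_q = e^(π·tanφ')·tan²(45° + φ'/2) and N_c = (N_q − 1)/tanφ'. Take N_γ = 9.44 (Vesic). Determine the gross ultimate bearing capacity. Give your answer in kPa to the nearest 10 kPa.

q_ult ≈ 1060 kPa

tan24° = 0.4452, so N_q = e^(π×0.4452)·tan²(57°) = 4.05 × 2.371 = 9.6.
N_c = (9.6 − 1)/tan24° = 19.32.
q = γ·D_f = 20.5 × 2.4 = 49.2 kPa.
c·N_c = 22.3 × 19.324 = 430.91 kPa
q·N_q = 49.2 × 9.6034 = 472.49 kPa
0.5·γ·B·N_γ = 0.5 × 20.5 × 1.6 × 9.44 = 154.82 kPa
q_ult = 430.91 + 472.49 + 154.82 = 1058.2 kPa.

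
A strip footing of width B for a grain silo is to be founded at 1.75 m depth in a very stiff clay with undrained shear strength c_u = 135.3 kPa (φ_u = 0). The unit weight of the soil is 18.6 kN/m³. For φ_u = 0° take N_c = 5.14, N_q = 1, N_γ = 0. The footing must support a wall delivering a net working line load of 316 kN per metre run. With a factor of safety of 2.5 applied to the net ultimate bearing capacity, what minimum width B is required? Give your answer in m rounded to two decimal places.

B = 1.14 m

q = γ·D_f = 18.6 × 1.75 = 32.55 kPa.
c·N_c = 135.3 × 5.14 = 695.44 kPa
q·N_q = 32.55 × 1 = 32.55 kPa
q_ult = 695.44 + 32.55 = 727.99 kPa.
For φ = 0 the ½γBN_γ term vanishes, so q_ult is independent of B. q_net = 727.99 − 32.55 = 695.44 kPa; q_all(net) = 695.44/2.5 = 278.18 kPa.
Required width B = w / q_all(net) = 316 / 278.18 = 1.136 m.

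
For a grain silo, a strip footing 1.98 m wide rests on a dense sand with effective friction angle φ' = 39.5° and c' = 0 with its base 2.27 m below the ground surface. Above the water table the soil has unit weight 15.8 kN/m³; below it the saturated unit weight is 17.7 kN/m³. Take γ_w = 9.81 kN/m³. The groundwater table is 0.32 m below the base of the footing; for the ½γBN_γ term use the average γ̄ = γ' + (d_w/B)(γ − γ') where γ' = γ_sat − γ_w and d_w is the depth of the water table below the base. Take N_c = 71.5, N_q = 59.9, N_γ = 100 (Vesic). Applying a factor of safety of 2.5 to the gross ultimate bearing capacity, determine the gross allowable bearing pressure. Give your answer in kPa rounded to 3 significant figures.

q_all ≈ 1220 kPa

Overburden at base level: q = 15.8 × 2.27 = 35.866 kPa.
The water table is 0.32 m below the base (< B = 1.98 m), so the ½γBN_γ term uses γ̄ = γ' + (d_w/B)(γ − γ') = 7.89 + (0.32/1.98)(15.8 − 7.89) = 9.1684 kN/m³.
Surcharge term q·N_q = 35.866 × 59.9 = 2148.4 kPa; self-weight term 0.5·γ·B·N_γ = 0.5 × 9.1684 × 1.98 × 100 = 907.67 kPa.
q_ult = 2148.4 + 907.67 = 3056 kPa.
q_all = q_ult / FS = 3056 / 2.5 = 1222.4 kPa.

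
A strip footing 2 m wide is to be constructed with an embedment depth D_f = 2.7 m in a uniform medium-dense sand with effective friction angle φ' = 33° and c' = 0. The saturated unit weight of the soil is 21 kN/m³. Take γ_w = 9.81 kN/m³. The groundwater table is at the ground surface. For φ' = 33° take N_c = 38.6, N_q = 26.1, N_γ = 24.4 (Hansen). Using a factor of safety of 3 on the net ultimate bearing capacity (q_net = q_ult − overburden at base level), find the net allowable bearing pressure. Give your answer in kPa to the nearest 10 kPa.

Water table at ground surface, so effective unit weight γ' = 21 − 9.81 = 11.19 kN/m³ is used throughout; overburden q = 11.19 × 2.7 = 30.213 kPa; the same γ' applies in the ½γBN_γ term.
Surcharge term q·N_q = 30.213 × 26.1 = 788.56 kPa; self-weight term 0.5·γ·B·N_γ = 0.5 × 11.19 × 2 × 24.4 = 273.04 kPa.
q_ult = 788.56 + 273.04 = 1061.6 kPa.
q_net = 1061.6 − 30.213 = 1031.4 kPa.
q_all(net) = 1031.4 / 3 = 343.79 kPa.

q_all(net) ≈ 340 kPa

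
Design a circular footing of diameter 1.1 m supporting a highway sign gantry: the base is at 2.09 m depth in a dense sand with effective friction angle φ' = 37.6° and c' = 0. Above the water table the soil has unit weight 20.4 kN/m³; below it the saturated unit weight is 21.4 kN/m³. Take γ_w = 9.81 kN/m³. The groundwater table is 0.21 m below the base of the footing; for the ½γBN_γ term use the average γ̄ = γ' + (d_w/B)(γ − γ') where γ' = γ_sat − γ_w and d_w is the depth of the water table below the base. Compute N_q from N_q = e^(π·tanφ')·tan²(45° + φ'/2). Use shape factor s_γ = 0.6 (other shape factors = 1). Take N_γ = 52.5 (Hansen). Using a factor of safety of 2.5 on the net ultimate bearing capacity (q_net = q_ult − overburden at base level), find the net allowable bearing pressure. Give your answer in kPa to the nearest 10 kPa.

q_all(net) ≈ 870 kPa

N_q = e^(π·tan37.6°)·tan²(63.8°) = 46.42.
q = γ·D_f = 20.4 × 2.09 = 42.636 kPa.
γ' = 11.59 kN/m³; averaging over the depth B below the base, γ̄ = γ' + (d_w/B)(γ − γ') = 13.272 kN/m³.
q·N_q = 42.636 × 46.417 = 1979 kPa
0.5·γ·B·N_γ·s_γ = 0.5 × 13.272 × 1.1 × 52.5 × 0.6 = 229.94 kPa
q_ult = 1979 + 229.94 = 2209 kPa.
q_net = 2209 − 42.636 = 2166.3 kPa.
q_all(net) = 2166.3 / 2.5 = 866.53 kPa.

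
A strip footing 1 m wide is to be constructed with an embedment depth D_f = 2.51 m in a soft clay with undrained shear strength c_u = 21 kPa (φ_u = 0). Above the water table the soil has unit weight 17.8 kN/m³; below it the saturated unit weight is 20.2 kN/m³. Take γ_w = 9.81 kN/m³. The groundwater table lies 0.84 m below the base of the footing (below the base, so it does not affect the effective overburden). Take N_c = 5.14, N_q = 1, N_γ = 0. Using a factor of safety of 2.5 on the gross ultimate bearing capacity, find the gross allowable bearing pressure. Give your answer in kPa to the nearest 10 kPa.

q_all ≈ 60 kPa

Effective surcharge at the founding depth q = γ·D_f = 17.8 × 2.51 = 44.678 kPa.
q_ult = c·N_c + q·N_q
     = 21 × 5.14 + 44.678 × 1
     = 107.94 + 44.678 = 152.62 kPa.
q_all = 152.62 / 2.5 = 61.047 kPa.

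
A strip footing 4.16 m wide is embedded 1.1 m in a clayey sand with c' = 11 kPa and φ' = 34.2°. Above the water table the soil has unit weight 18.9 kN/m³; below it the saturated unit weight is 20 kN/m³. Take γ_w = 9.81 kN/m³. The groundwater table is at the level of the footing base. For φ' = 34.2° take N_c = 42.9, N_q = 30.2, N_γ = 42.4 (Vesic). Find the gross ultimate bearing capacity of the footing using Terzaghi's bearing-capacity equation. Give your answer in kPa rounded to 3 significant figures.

q_ult ≈ 2000 kPa

Effective surcharge at the founding depth q = γ·D_f = 18.9 × 1.1 = 20.79 kPa.
The water table coincides with the base, so in the self-weight term γ → γ' = 10.19 kN/m³.
q_ult = c·N_c + q·N_q + 0.5·γ·B·N_γ
     = 11 × 42.9 + 20.79 × 30.2 + 0.5 × 10.19 × 4.16 × 42.4
     = 471.9 + 627.86 + 898.68 = 1998.4 kPa.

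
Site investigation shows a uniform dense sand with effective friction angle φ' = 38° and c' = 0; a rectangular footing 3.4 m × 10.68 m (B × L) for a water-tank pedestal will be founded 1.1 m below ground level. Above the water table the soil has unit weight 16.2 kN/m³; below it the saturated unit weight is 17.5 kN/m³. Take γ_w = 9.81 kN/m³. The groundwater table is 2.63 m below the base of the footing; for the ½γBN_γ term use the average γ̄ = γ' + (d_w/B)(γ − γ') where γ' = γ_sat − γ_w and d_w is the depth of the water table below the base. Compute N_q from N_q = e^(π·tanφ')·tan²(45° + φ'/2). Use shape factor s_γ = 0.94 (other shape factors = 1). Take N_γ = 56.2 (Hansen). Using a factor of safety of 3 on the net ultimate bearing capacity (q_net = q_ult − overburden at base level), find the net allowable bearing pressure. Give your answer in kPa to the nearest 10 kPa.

N_q = e^(π·tan38°)·tan²(64°) = 48.93.
Effective surcharge at the founding depth q = γ·D_f = 16.2 × 1.1 = 17.82 kPa.
With d_w = 2.63 m < B, γ̄ = 7.69 + (2.63/3.4) × (16.2 − 7.69) = 14.273 kN/m³.
q_ult = q·N_q + 0.5·γ·B·N_γ·s_γ
     = 17.82 × 48.933 + 0.5 × 14.273 × 3.4 × 56.2 × 0.94
     = 871.99 + 1281.8 = 2153.8 kPa.
q_net = 2153.8 − 17.82 = 2136 kPa.
q_all(net) = 2136 / 3 = 711.99 kPa.

q_all(net) ≈ 710 kPa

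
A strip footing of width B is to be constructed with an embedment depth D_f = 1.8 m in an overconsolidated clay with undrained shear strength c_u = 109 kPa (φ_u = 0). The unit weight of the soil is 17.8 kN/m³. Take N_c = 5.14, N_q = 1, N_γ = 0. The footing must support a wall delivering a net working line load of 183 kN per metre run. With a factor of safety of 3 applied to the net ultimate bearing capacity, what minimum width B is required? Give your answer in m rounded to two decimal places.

Effective surcharge at the founding depth q = γ·D_f = 17.8 × 1.8 = 32.04 kPa.
q_ult = c·N_c + q·N_q
     = 109 × 5.14 + 32.04 × 1
     = 560.26 + 32.04 = 592.3 kPa.
For φ = 0 the ½γBN_γ term vanishes, so q_ult is independent of B. q_net = 592.3 − 32.04 = 560.26 kPa; q_all(net) = 560.26/3 = 186.75 kPa.
Required width B = w / q_all(net) = 183 / 186.75 = 0.98 m.

B = 0.98 m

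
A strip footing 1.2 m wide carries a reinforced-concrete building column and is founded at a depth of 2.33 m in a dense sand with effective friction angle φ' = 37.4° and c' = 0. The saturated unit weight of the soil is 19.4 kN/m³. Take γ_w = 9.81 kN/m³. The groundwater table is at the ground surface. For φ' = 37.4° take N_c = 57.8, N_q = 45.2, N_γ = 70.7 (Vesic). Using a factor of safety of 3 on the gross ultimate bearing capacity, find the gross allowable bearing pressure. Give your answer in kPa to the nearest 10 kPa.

q_all ≈ 470 kPa

γ' = 19.4 − 9.81 = 9.59 kN/m³ (submerged throughout). q = 9.59 × 2.33 = 22.345 kPa; the same γ' applies in the ½γBN_γ term.
q·N_q = 22.345 × 45.2 = 1010 kPa
0.5·γ·B·N_γ = 0.5 × 9.59 × 1.2 × 70.7 = 406.81 kPa
q_ult = 1010 + 406.81 = 1416.8 kPa.
q_all = 1416.8 / 3 = 472.26 kPa.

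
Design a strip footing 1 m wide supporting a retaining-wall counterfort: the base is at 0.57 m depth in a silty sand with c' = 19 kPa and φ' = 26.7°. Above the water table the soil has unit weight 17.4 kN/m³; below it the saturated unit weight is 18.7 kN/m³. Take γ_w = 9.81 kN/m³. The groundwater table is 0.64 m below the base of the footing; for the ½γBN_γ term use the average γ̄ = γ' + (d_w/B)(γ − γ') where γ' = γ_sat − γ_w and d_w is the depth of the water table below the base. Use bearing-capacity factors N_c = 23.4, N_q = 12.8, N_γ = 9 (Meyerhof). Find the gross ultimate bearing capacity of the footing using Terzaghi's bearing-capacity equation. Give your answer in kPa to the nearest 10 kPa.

Effective surcharge at the founding depth q = γ·D_f = 17.4 × 0.57 = 9.918 kPa.
With d_w = 0.64 m < B, γ̄ = 8.89 + (0.64/1) × (17.4 − 8.89) = 14.336 kN/m³.
q_ult = c·N_c + q·N_q + 0.5·γ·B·N_γ
     = 19 × 23.4 + 9.918 × 12.8 + 0.5 × 14.336 × 1 × 9
     = 444.6 + 126.95 + 64.514 = 636.06 kPa.

q_ult ≈ 640 kPa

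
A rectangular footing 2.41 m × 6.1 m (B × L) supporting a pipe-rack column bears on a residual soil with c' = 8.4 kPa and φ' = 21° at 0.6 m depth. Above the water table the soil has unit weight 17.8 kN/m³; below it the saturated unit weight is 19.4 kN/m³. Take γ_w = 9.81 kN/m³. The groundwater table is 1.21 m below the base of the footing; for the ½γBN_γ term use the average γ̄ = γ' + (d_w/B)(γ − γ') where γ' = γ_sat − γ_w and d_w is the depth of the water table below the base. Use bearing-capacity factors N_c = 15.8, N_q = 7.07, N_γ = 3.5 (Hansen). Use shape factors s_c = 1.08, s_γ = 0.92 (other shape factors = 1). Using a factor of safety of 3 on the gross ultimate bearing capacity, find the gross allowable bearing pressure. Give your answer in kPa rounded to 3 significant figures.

Effective surcharge at the founding depth q = γ·D_f = 17.8 × 0.6 = 10.68 kPa.
With d_w = 1.21 m < B, γ̄ = 9.59 + (1.21/2.41) × (17.8 − 9.59) = 13.712 kN/m³.
q_ult = c·N_c·s_c + q·N_q + 0.5·γ·B·N_γ·s_γ
     = 8.4 × 15.8 × 1.08 + 10.68 × 7.07 + 0.5 × 13.712 × 2.41 × 3.5 × 0.92
     = 143.34 + 75.508 + 53.204 = 272.05 kPa.
q_all = 272.05 / 3 = 90.683 kPa.

q_all ≈ 90.7 kPa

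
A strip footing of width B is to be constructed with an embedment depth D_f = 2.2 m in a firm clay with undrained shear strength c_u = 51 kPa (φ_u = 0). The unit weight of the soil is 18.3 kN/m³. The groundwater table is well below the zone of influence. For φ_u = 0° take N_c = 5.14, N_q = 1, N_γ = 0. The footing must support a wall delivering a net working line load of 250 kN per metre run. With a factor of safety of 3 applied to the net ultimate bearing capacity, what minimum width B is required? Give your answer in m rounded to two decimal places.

q = γ·D_f = 18.3 × 2.2 = 40.26 kPa.
c·N_c = 51 × 5.14 = 262.14 kPa
q·N_q = 40.26 × 1 = 40.26 kPa
q_ult = 262.14 + 40.26 = 302.4 kPa.
For φ = 0 the ½γBN_γ term vanishes, so q_ult is independent of B. q_net = 302.4 − 40.26 = 262.14 kPa; q_all(net) = 262.14/3 = 87.38 kPa.
Required width B = w / q_all(net) = 250 / 87.38 = 2.861 m.

B = 2.86 m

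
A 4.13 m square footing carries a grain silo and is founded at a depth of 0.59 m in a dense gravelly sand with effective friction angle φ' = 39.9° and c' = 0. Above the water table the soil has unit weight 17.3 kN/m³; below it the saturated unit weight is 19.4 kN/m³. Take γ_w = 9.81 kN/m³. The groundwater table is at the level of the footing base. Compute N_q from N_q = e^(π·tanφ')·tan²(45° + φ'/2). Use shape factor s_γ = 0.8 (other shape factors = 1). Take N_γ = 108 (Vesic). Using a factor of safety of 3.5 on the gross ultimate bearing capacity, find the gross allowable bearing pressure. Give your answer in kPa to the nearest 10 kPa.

N_q = e^(π·tan39.9°)·tan²(64.95°) = 63.31.
q = γ·D_f = 17.3 × 0.59 = 10.207 kPa.
For the ½γBN_γ term take γ' = 19.4 − 9.81 = 9.59 kN/m³ (soil below base is submerged).
q·N_q = 10.207 × 63.31 = 646.21 kPa
0.5·γ·B·N_γ·s_γ = 0.5 × 9.59 × 4.13 × 108 × 0.8 = 1711 kPa
q_ult = 646.21 + 1711 = 2357.2 kPa.
q_all = 2357.2 / 3.5 = 673.49 kPa.

q_all ≈ 670 kPa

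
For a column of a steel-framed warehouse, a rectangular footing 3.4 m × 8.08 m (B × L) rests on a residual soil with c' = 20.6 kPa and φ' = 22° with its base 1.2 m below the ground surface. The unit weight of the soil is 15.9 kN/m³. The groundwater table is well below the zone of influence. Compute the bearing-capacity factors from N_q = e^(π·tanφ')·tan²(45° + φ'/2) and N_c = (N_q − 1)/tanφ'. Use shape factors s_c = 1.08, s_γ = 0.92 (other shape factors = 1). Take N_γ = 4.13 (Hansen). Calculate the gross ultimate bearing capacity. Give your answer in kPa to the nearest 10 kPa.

q_ult ≈ 630 kPa

tan22° = 0.404, so N_q = e^(π×0.404)·tan²(56°) = 3.558 × 2.198 = 7.82.
N_c = (7.82 − 1)/tan22° = 16.88.
q = γ·D_f = 15.9 × 1.2 = 19.08 kPa.
c·N_c·s_c = 20.6 × 16.883 × 1.08 = 375.61 kPa
q·N_q = 19.08 × 7.8211 = 149.23 kPa
0.5·γ·B·N_γ·s_γ = 0.5 × 15.9 × 3.4 × 4.13 × 0.92 = 102.7 kPa
q_ult = 375.61 + 149.23 + 102.7 = 627.54 kPa.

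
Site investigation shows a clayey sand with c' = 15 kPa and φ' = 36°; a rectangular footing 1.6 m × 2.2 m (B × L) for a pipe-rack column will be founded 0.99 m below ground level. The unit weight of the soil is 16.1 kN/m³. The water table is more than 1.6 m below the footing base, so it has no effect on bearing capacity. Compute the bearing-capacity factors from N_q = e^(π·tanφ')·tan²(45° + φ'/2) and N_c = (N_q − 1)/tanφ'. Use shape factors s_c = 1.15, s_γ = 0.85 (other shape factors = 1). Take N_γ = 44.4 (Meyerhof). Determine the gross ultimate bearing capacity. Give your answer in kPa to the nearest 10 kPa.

q_ult ≈ 1960 kPa

tan36° = 0.7265, so N_q = e^(π×0.7265)·tan²(63°) = 9.801 × 3.852 = 37.75.
N_c = (37.75 − 1)/tan36° = 50.59.
Overburden at base level: q = 16.1 × 0.99 = 15.939 kPa.
Cohesion term c·N_c·s_c = 15 × 50.585 × 1.15 = 872.6 kPa; surcharge term q·N_q = 15.939 × 37.752 = 601.74 kPa; self-weight term 0.5·γ·B·N_γ·s_γ = 0.5 × 16.1 × 1.6 × 44.4 × 0.85 = 486.09 kPa.
q_ult = 872.6 + 601.74 + 486.09 = 1960.4 kPa.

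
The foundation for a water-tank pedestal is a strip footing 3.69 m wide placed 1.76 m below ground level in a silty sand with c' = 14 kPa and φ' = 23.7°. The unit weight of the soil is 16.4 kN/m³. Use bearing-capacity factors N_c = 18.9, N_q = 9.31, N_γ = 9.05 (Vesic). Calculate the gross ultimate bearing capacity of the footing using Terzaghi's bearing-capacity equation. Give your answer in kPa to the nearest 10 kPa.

q_ult ≈ 810 kPa

Overburden at base level: q = 16.4 × 1.76 = 28.864 kPa.
Cohesion term c·N_c = 14 × 18.9 = 264.6 kPa; surcharge term q·N_q = 28.864 × 9.31 = 268.72 kPa; self-weight term 0.5·γ·B·N_γ = 0.5 × 16.4 × 3.69 × 9.05 = 273.83 kPa.
q_ult = 264.6 + 268.72 + 273.83 = 807.16 kPa.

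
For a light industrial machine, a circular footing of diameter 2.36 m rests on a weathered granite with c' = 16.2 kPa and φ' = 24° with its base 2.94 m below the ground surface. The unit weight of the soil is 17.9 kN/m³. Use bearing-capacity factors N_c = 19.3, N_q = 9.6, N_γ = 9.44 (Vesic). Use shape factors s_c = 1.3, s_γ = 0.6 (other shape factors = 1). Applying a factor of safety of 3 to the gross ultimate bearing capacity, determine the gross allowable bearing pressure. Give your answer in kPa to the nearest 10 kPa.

q_all ≈ 340 kPa

Overburden at base level: q = 17.9 × 2.94 = 52.626 kPa.
Cohesion term c·N_c·s_c = 16.2 × 19.3 × 1.3 = 406.46 kPa; surcharge term q·N_q = 52.626 × 9.6 = 505.21 kPa; self-weight term 0.5·γ·B·N_γ·s_γ = 0.5 × 17.9 × 2.36 × 9.44 × 0.6 = 119.64 kPa.
q_ult = 406.46 + 505.21 + 119.64 = 1031.3 kPa.
q_all = q_ult / FS = 1031.3 / 3 = 343.77 kPa.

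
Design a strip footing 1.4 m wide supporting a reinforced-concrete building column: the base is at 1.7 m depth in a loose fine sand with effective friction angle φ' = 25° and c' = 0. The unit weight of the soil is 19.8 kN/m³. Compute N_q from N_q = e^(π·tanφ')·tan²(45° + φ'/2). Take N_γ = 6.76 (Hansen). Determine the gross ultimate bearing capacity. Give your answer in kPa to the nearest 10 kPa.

q_ult ≈ 450 kPa

tan25° = 0.4663, so N_q = e^(π×0.4663)·tan²(57.5°) = 4.327 × 2.464 = 10.66.
Effective surcharge at the founding depth q = γ·D_f = 19.8 × 1.7 = 33.66 kPa.
q_ult = q·N_q + 0.5·γ·B·N_γ
     = 33.66 × 10.662 + 0.5 × 19.8 × 1.4 × 6.76
     = 358.89 + 93.694 = 452.58 kPa.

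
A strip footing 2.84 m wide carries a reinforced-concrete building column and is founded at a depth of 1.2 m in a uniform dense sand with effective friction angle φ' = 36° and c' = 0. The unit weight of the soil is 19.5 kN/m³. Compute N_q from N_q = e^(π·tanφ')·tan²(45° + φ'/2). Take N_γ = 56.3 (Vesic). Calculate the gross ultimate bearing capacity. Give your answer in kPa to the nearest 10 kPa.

tan36° = 0.7265, so N_q = e^(π×0.7265)·tan²(63°) = 9.801 × 3.852 = 37.75.
q = γ·D_f = 19.5 × 1.2 = 23.4 kPa.
q·N_q = 23.4 × 37.752 = 883.41 kPa
0.5·γ·B·N_γ = 0.5 × 19.5 × 2.84 × 56.3 = 1558.9 kPa
q_ult = 883.41 + 1558.9 = 2442.4 kPa.

q_ult ≈ 2440 kPa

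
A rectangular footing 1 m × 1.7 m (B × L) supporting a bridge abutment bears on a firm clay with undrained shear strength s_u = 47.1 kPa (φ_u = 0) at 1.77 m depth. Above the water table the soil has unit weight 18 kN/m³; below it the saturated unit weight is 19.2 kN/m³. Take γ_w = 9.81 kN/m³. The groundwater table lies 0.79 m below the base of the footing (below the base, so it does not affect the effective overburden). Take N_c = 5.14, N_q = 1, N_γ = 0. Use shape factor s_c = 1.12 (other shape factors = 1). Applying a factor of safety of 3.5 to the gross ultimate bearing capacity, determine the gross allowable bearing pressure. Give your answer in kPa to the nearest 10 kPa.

Overburden at base level: q = 18 × 1.77 = 31.86 kPa.
Cohesion term c·N_c·s_c = 47.1 × 5.14 × 1.12 = 271.15 kPa; surcharge term q·N_q = 31.86 × 1 = 31.86 kPa.
q_ult = 271.15 + 31.86 = 303.01 kPa.
q_all = q_ult / FS = 303.01 / 3.5 = 86.573 kPa.

q_all ≈ 90 kPa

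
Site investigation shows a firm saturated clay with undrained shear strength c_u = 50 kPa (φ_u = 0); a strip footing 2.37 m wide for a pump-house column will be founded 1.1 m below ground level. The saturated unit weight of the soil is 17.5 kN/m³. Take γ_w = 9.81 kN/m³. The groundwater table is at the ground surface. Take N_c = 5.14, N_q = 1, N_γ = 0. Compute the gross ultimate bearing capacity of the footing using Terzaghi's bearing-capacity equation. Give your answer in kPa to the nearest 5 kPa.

q_ult ≈ 265 kPa

γ' = 17.5 − 9.81 = 7.69 kN/m³ (submerged throughout). q = 7.69 × 1.1 = 8.459 kPa.
c·N_c = 50 × 5.14 = 257 kPa
q·N_q = 8.459 × 1 = 8.459 kPa
q_ult = 257 + 8.459 = 265.46 kPa.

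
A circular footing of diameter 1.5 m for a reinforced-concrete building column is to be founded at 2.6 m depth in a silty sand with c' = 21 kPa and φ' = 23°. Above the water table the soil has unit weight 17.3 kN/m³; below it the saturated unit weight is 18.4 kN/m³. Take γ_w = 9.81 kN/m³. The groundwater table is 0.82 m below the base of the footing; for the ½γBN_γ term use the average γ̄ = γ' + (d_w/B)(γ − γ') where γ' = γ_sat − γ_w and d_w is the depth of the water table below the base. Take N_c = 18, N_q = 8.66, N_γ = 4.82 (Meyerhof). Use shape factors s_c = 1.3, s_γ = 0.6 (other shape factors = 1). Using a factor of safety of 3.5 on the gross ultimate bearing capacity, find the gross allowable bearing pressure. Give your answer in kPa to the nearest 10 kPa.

q = γ·D_f = 17.3 × 2.6 = 44.98 kPa.
γ' = 8.59 kN/m³; averaging over the depth B below the base, γ̄ = γ' + (d_w/B)(γ − γ') = 13.351 kN/m³.
c·N_c·s_c = 21 × 18 × 1.3 = 491.4 kPa
q·N_q = 44.98 × 8.66 = 389.53 kPa
0.5·γ·B·N_γ·s_γ = 0.5 × 13.351 × 1.5 × 4.82 × 0.6 = 28.959 kPa
q_ult = 491.4 + 389.53 + 28.959 = 909.89 kPa.
q_all = 909.89 / 3.5 = 259.97 kPa.

q_all ≈ 260 kPa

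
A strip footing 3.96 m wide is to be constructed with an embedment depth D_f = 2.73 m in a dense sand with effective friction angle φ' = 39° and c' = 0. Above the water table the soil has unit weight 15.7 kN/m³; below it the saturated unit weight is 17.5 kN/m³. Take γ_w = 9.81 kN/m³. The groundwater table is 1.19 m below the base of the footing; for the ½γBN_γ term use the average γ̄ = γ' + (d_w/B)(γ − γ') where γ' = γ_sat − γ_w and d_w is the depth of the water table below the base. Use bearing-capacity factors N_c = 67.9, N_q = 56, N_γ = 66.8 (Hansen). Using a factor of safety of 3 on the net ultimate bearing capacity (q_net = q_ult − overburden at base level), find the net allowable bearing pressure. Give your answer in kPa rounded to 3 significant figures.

q_all(net) ≈ 1230 kPa

q = γ·D_f = 15.7 × 2.73 = 42.861 kPa.
γ' = 7.69 kN/m³; averaging over the depth B below the base, γ̄ = γ' + (d_w/B)(γ − γ') = 10.097 kN/m³.
q·N_q = 42.861 × 56 = 2400.2 kPa
0.5·γ·B·N_γ = 0.5 × 10.097 × 3.96 × 66.8 = 1335.5 kPa
q_ult = 2400.2 + 1335.5 = 3735.7 kPa.
q_net = 3735.7 − 42.861 = 3692.8 kPa.
q_all(net) = 3692.8 / 3 = 1230.9 kPa.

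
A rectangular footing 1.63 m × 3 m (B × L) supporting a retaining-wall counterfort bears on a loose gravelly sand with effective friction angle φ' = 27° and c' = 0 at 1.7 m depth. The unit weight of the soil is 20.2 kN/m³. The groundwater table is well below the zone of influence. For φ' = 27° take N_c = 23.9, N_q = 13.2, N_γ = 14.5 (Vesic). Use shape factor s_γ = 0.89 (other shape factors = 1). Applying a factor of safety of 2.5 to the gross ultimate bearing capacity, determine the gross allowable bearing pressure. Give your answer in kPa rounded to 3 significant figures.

q_all ≈ 266 kPa

Overburden at base level: q = 20.2 × 1.7 = 34.34 kPa.
Surcharge term q·N_q = 34.34 × 13.2 = 453.29 kPa; self-weight term 0.5·γ·B·N_γ·s_γ = 0.5 × 20.2 × 1.63 × 14.5 × 0.89 = 212.46 kPa.
q_ult = 453.29 + 212.46 = 665.74 kPa.
q_all = q_ult / FS = 665.74 / 2.5 = 266.3 kPa.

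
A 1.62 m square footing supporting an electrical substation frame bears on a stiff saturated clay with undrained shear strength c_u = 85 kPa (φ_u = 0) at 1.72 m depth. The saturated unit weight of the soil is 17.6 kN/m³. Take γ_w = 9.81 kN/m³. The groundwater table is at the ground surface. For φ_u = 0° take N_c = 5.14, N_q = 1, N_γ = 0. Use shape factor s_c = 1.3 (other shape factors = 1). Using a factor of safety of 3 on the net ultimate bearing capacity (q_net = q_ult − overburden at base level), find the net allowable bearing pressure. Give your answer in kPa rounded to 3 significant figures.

q_all(net) ≈ 189 kPa

γ' = 17.6 − 9.81 = 7.79 kN/m³ (submerged throughout). q = 7.79 × 1.72 = 13.399 kPa.
c·N_c·s_c = 85 × 5.14 × 1.3 = 567.97 kPa
q·N_q = 13.399 × 1 = 13.399 kPa
q_ult = 567.97 + 13.399 = 581.37 kPa.
q_net = 581.37 − 13.399 = 567.97 kPa.
q_all(net) = 567.97 / 3 = 189.32 kPa.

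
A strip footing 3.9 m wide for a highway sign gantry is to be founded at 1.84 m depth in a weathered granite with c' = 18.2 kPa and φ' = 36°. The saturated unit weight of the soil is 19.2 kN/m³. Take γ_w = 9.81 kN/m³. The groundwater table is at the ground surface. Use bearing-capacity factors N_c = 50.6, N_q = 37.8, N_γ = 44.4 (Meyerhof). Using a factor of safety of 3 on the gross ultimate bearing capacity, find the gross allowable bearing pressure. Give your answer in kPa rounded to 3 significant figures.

With the water table at the surface the whole profile is submerged: γ' = 19.2 − 9.81 = 9.39 kN/m³, so q = γ'·D_f = 17.278 kPa; the same γ' applies in the ½γBN_γ term.
q_ult = c·N_c + q·N_q + 0.5·γ·B·N_γ
     = 18.2 × 50.6 + 17.278 × 37.8 + 0.5 × 9.39 × 3.9 × 44.4
     = 920.92 + 653.09 + 812.99 = 2387 kPa.
q_all = 2387 / 3 = 795.67 kPa.

q_all ≈ 796 kPa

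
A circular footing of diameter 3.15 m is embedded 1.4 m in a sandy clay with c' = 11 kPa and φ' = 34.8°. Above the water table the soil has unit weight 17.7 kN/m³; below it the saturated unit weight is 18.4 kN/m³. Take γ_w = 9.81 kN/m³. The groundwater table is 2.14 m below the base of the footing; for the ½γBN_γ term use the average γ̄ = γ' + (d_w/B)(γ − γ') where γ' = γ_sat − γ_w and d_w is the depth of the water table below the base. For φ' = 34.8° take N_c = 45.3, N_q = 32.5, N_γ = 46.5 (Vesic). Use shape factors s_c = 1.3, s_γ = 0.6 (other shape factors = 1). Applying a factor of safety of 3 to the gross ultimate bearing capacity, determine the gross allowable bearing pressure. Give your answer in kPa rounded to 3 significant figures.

q_all ≈ 701 kPa

Overburden at base level: q = 17.7 × 1.4 = 24.78 kPa.
The water table is 2.14 m below the base (< B = 3.15 m), so the ½γBN_γ term uses γ̄ = γ' + (d_w/B)(γ − γ') = 8.59 + (2.14/3.15)(17.7 − 8.59) = 14.779 kN/m³.
Cohesion term c·N_c·s_c = 11 × 45.3 × 1.3 = 647.79 kPa; surcharge term q·N_q = 24.78 × 32.5 = 805.35 kPa; self-weight term 0.5·γ·B·N_γ·s_γ = 0.5 × 14.779 × 3.15 × 46.5 × 0.6 = 649.43 kPa.
q_ult = 647.79 + 805.35 + 649.43 = 2102.6 kPa.
q_all = q_ult / FS = 2102.6 / 3 = 700.86 kPa.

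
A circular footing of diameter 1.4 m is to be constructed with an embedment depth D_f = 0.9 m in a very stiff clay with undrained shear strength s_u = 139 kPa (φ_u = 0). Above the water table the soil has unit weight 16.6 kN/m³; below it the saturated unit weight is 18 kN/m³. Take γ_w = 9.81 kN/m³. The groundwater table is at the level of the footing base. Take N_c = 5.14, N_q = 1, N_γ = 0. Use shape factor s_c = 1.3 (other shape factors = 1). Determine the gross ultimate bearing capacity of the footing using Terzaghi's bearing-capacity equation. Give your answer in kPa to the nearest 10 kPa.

q_ult ≈ 940 kPa

Effective surcharge at the founding depth q = γ·D_f = 16.6 × 0.9 = 14.94 kPa.
q_ult = c·N_c·s_c + q·N_q
     = 139 × 5.14 × 1.3 + 14.94 × 1
     = 928.8 + 14.94 = 943.74 kPa.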